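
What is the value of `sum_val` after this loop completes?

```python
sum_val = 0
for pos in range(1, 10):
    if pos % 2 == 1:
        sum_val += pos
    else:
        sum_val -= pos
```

Add odd, subtract even
`sum_val` takes the values: 0 → 1 → -1 → 2 → -2 → 3 → -3 → 4 → -4 → 5

Answer: 5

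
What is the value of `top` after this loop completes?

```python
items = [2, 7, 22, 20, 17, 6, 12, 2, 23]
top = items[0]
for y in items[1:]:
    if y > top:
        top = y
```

Maximum of [2, 7, 22, 20, 17, 6, 12, 2, 23]
`top` takes the values: 2 → 7 → 22 → 23

Answer: 23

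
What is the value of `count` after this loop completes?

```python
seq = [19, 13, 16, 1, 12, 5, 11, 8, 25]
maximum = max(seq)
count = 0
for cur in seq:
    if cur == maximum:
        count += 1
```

Count of max value 25 in [19, 13, 16, 1, 12, 5, 11, 8, 25]
`count` takes the values: 0 → 1

Answer: 1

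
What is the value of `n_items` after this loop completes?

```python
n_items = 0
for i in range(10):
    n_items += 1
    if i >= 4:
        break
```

Loop breaks when i reaches 4, n_items is 5
`n_items` takes the values: 0 → 1 → 2 → 3 → 4 → 5

Answer: 5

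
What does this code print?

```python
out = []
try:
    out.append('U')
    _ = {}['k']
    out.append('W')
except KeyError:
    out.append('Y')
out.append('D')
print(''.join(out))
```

Execution trace: 'U' (try body) → 'Y' (except KeyError) → 'D' (after the try/except). Output: UYD

Answer: UYD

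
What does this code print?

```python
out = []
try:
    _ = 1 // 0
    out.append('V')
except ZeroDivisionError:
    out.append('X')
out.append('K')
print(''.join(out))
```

Execution trace: 'X' (except ZeroDivisionError) → 'K' (after the try/except). Output: XK

Answer: XK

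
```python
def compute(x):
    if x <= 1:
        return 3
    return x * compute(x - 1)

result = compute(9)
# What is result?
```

compute(9) = 9 * 8 * 7 * 6 * 5 * 4 * 3 * 2 * 3 = 1088640

Answer: 1088640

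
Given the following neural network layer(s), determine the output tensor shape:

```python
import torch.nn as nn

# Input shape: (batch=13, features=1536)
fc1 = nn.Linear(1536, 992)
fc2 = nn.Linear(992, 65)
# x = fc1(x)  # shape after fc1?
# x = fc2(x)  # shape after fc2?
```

Input: (13, 1536) -> after fc1: (13, 992) -> Output: (13, 65)

Answer: (13, 65)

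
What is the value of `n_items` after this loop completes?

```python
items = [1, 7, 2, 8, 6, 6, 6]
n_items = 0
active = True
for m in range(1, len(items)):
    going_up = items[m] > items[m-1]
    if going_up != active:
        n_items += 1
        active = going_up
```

Count direction changes in [1, 7, 2, 8, 6, 6, 6]
`n_items` takes the values: 0 → 1 → 2 → 3

Answer: 3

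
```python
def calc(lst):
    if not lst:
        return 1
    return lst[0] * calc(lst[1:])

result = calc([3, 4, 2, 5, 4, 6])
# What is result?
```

Product over [3, 4, 2, 5, 4, 6] = 3 * 4 * 2 * 5 * 4 * 6 = 2880

Answer: 2880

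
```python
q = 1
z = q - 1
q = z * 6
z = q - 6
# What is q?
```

Trace:
`q = 1` → q = 1
`z = q - 1` → z = 0
`q = z * 6` → q = 0
`z = q - 6` → z = -6
So q = 0

Answer: 0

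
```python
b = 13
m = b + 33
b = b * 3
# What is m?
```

Trace:
`b = 13` → b = 13
`m = b + 33` → m = 46
`b = b * 3` → b = 39
So m = 46

Answer: 46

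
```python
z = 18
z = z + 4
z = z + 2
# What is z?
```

Trace:
`z = 18` → z = 18
`z = z + 4` → z = 22
`z = z + 2` → z = 24
So z = 24

Answer: 24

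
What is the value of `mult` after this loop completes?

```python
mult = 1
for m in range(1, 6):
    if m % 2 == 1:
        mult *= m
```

Product of odd numbers 1 to 5
`mult` takes the values: 1 → 3 → 15

Answer: 15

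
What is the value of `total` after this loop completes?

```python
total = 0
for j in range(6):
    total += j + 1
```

Start at 0, add 1 to 6 = 21
`total` takes the values: 0 → 1 → 3 → 6 → 10 → 15 → 21

Answer: 21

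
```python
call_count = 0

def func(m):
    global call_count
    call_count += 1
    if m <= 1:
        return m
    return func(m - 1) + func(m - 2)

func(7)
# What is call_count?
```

Calls(m) = 1 + Calls(m-1) + Calls(m-2); Calls(0)=Calls(1)=1. For m=7 this gives 41.

Answer: 41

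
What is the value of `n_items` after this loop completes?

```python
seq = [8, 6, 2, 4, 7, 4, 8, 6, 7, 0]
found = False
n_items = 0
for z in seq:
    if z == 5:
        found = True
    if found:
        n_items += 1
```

Count elements after first 5 in [8, 6, 2, 4, 7, 4, 8, 6, 7, 0]
`n_items` takes the values: 0

Answer: 0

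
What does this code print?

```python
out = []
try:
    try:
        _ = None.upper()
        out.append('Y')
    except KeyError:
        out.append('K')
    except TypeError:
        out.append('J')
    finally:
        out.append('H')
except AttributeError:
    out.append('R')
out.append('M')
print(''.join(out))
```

Execution trace: 'H' (finally) → 'R' (outer except AttributeError) → 'M' (after the try/except). Output: HRM

Answer: HRM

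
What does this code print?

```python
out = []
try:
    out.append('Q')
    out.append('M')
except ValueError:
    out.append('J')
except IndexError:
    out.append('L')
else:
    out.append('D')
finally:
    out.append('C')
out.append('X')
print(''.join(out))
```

Execution trace: 'Q' (try body) → 'M' (try body, no exception) → 'D' (else) → 'C' (finally) → 'X' (after the try/except). Output: QMDCX

Answer: QMDCX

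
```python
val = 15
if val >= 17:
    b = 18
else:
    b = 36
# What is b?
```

Trace:
`val = 15` → val = 15
`if val >= 17: ...` → val >= 17 is False, take else branch → b = 36
So b = 36

Answer: 36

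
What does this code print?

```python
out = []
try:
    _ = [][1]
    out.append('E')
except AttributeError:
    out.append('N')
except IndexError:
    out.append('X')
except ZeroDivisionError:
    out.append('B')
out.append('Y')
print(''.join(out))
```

Execution trace: 'X' (except IndexError) → 'Y' (after the try/except). Output: XY

Answer: XY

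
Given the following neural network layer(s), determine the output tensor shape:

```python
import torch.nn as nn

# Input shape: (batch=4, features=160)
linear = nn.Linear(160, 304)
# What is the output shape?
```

Input: (4, 160) -> Output: (4, 304)

Answer: (4, 304)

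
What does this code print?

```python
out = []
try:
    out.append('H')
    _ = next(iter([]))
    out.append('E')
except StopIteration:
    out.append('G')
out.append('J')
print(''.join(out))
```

Execution trace: 'H' (try body) → 'G' (except StopIteration) → 'J' (after the try/except). Output: HGJ

Answer: HGJ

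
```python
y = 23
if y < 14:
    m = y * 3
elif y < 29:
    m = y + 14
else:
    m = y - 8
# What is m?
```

Trace:
`y = 23` → y = 23
`if y < 14: ...` → y < 14 is False, y < 29 is True → m = 37
So m = 37

Answer: 37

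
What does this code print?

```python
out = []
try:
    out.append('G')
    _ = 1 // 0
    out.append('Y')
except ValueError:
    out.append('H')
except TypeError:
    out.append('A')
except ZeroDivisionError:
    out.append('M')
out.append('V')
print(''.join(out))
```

Execution trace: 'G' (try body) → 'M' (except ZeroDivisionError) → 'V' (after the try/except). Output: GMV

Answer: GMV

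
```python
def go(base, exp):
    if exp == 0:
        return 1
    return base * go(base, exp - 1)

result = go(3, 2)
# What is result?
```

go(3, 2) = 3 * 3 = 9

Answer: 9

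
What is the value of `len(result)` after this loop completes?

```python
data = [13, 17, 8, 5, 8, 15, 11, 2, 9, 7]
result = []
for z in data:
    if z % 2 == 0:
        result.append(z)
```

Count even numbers in [13, 17, 8, 5, 8, 15, 11, 2, 9, 7]
`result` takes the values: [] → [8] → [8, 8] → [8, 8, 2]
So `len(result)` = 3

Answer: 3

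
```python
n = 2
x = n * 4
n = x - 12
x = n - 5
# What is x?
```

Trace:
`n = 2` → n = 2
`x = n * 4` → x = 8
`n = x - 12` → n = -4
`x = n - 5` → x = -9
So x = -9

Answer: -9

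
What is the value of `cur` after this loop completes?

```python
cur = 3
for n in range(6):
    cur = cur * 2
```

Multiply by 2, 6 times: 3 * 2^6 = 192
`cur` takes the values: 3 → 6 → 12 → 24 → 48 → 96 → 192

Answer: 192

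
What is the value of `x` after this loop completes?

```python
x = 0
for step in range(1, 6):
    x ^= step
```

XOR of 1 to 5
`x` takes the values: 0 → 1 → 3 → 0 → 4 → 1

Answer: 1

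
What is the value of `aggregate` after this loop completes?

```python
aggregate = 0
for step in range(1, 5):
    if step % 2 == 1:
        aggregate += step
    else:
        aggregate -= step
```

Add odd, subtract even
`aggregate` takes the values: 0 → 1 → -1 → 2 → -2

Answer: -2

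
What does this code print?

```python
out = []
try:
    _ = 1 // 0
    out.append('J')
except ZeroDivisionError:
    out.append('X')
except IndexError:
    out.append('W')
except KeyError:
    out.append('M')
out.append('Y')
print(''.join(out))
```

Execution trace: 'X' (except ZeroDivisionError) → 'Y' (after the try/except). Output: XY

Answer: XY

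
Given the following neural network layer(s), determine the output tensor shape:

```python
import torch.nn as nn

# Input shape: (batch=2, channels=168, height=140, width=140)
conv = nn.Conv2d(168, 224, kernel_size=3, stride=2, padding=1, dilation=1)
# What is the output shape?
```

Input: (2, 168, 140, 140) -> Output: (2, 224, 70, 70)

Answer: (2, 224, 70, 70)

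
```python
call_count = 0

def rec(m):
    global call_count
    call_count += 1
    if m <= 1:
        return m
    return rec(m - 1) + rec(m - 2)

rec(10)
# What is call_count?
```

Calls(m) = 1 + Calls(m-1) + Calls(m-2); Calls(0)=Calls(1)=1. For m=10 this gives 177.

Answer: 177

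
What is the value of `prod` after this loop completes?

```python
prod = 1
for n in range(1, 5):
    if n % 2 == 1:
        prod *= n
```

Product of odd numbers 1 to 4
`prod` takes the values: 1 → 3

Answer: 3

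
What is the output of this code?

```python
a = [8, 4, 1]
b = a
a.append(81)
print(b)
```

Key concept: basic list aliasing.
Step by step:
`a = [8, 4, 1]` → a = [8, 4, 1]
`b = a` → b = [8, 4, 1] (same object as a)
`a.append(81)` → a = [8, 4, 1, 81] (same object as b); b = [8, 4, 1, 81] (same object as a)
`print(b)` → prints [8, 4, 1, 81]

Answer: [8, 4, 1, 81]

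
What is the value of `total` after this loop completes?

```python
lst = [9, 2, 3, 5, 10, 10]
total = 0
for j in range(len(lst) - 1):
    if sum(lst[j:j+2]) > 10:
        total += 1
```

Count windows with sum > 10
`total` takes the values: 0 → 1 → 2 → 3

Answer: 3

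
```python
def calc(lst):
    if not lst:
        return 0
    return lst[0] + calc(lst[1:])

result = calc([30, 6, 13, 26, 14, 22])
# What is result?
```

30 + 6 + 13 + 26 + 14 + 22 + 0 = 111

Answer: 111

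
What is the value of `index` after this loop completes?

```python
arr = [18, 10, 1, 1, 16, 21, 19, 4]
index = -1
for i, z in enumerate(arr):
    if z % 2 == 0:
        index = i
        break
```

First even number index in [18, 10, 1, 1, 16, 21, 19, 4]
`index` takes the values: -1 → 0

Answer: 0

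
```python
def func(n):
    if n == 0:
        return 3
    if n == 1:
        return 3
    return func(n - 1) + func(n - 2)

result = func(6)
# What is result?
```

Build up from base cases: func(0)=3, func(1)=3, func(2)=6, func(3)=9, func(4)=15, func(5)=24, func(6)=39

Answer: 39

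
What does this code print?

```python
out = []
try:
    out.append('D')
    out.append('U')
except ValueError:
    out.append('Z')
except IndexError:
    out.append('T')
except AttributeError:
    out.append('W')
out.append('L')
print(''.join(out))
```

Execution trace: 'D' (try body) → 'U' (try body, no exception) → 'L' (after the try/except). Output: DUL

Answer: DUL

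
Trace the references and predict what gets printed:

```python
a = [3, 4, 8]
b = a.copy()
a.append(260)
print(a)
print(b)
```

Key concept: list.copy() creates independent copy.
Step by step:
`a = [3, 4, 8]` → a = [3, 4, 8]
`b = a.copy()` → b = [3, 4, 8]
`a.append(260)` → a = [3, 4, 8, 260]
`print(a)` → prints [3, 4, 8, 260]
`print(b)` → prints [3, 4, 8]

Answer:
[3, 4, 8, 260]
[3, 4, 8]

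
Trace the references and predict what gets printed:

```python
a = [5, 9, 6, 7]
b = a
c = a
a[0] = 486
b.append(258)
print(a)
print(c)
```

Key concept: multiple aliases.
Step by step:
`a = [5, 9, 6, 7]` → a = [5, 9, 6, 7]
`b = a` → b = [5, 9, 6, 7] (same object as a)
`c = a` → c = [5, 9, 6, 7] (same object as a, b)
`a[0] = 486` → a = [486, 9, 6, 7] (same object as b, c); b = [486, 9, 6, 7] (same object as a, c); c = [486, 9, 6, 7] (same object as a, b)
`b.append(258)` → a = [486, 9, 6, 7, 258] (same object as b, c); b = [486, 9, 6, 7, 258] (same object as a, c); c = [486, 9, 6, 7, 258] (same object as a, b)
`print(a)` → prints [486, 9, 6, 7, 258]
`print(c)` → prints [486, 9, 6, 7, 258]

Answer:
[486, 9, 6, 7, 258]
[486, 9, 6, 7, 258]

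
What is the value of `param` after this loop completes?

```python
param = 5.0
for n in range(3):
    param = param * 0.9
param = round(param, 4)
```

Exponential decay: 5.0 * 0.9^3
`param` takes the values: 5.0 → 4.5 → 4.05 → 3.645

Answer: 3.645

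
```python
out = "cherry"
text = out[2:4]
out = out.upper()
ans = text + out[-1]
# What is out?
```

Trace:
`out = "cherry"` → out = 'cherry'
`text = out[2:4]` → text = 'er'
`out = out.upper()` → out = 'CHERRY'
`ans = text + out[-1]` → ans = 'erY'
So out = 'CHERRY'

Answer: 'CHERRY'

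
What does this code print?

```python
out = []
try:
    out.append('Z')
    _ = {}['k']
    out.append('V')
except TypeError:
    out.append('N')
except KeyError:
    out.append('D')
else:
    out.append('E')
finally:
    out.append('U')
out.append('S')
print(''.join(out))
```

Execution trace: 'Z' (try body) → 'D' (except KeyError) → 'U' (finally) → 'S' (after the try/except). Output: ZDUS

Answer: ZDUS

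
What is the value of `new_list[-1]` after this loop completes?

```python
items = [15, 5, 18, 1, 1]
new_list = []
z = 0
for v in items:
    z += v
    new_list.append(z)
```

Cumulative sum ends at 40
`new_list` takes the values: [] → [15] → [15, 20] → [15, 20, 38] → [15, 20, 38, 39] → [15, 20, 38, 39, 40]
So `new_list[-1]` = 40

Answer: 40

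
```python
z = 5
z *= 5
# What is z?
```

Trace:
`z = 5` → z = 5
`z *= 5` → z = 25
So z = 25

Answer: 25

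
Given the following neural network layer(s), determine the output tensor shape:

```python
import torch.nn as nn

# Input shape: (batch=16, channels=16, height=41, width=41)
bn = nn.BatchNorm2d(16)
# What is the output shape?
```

Input: (16, 16, 41, 41) -> Output: (16, 16, 41, 41)

Answer: (16, 16, 41, 41)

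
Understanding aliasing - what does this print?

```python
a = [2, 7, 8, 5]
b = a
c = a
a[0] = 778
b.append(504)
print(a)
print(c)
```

Key concept: multiple aliases.
Step by step:
`a = [2, 7, 8, 5]` → a = [2, 7, 8, 5]
`b = a` → b = [2, 7, 8, 5] (same object as a)
`c = a` → c = [2, 7, 8, 5] (same object as a, b)
`a[0] = 778` → a = [778, 7, 8, 5] (same object as b, c); b = [778, 7, 8, 5] (same object as a, c); c = [778, 7, 8, 5] (same object as a, b)
`b.append(504)` → a = [778, 7, 8, 5, 504] (same object as b, c); b = [778, 7, 8, 5, 504] (same object as a, c); c = [778, 7, 8, 5, 504] (same object as a, b)
`print(a)` → prints [778, 7, 8, 5, 504]
`print(c)` → prints [778, 7, 8, 5, 504]

Answer:
[778, 7, 8, 5, 504]
[778, 7, 8, 5, 504]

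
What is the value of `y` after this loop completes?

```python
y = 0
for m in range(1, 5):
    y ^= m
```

XOR of 1 to 4
`y` takes the values: 0 → 1 → 3 → 0 → 4

Answer: 4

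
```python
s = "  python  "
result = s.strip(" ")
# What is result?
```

Trace:
`s = "  python  "` → s = '  python  '
`result = s.strip(" ")` → result = 'python'
So result = 'python'

Answer: 'python'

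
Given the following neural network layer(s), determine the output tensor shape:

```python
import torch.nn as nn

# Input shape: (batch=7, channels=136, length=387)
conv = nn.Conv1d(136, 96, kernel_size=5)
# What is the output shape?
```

Input: (7, 136, 387) -> Output: (7, 96, 383)

Answer: (7, 96, 383)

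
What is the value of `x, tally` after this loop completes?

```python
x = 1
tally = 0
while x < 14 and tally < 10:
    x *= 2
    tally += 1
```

Double until >= 14 or 10 iterations
`x, tally` takes the values: (1, 0) → (2, 0) → (2, 1) → (4, 1) → (4, 2) → (8, 2) → (8, 3) → (16, 3) → (16, 4)

Answer: 16, 4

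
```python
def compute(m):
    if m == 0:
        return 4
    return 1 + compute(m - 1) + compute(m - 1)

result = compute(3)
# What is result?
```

compute(m) = 1 + 2·compute(m-1), compute(0)=4. Closed form: (4+1)·2^3 - 1 = 39.

Answer: 39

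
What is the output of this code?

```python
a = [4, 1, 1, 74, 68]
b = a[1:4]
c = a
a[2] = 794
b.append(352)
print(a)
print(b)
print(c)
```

Key concept: slice vs alias.
Step by step:
`a = [4, 1, 1, 74, 68]` → a = [4, 1, 1, 74, 68]
`b = a[1:4]` → b = [1, 1, 74]
`c = a` → c = [4, 1, 1, 74, 68] (same object as a)
`a[2] = 794` → a = [4, 1, 794, 74, 68] (same object as c); c = [4, 1, 794, 74, 68] (same object as a)
`b.append(352)` → b = [1, 1, 74, 352]
`print(a)` → prints [4, 1, 794, 74, 68]
`print(b)` → prints [1, 1, 74, 352]
`print(c)` → prints [4, 1, 794, 74, 68]

Answer:
[4, 1, 794, 74, 68]
[1, 1, 74, 352]
[4, 1, 794, 74, 68]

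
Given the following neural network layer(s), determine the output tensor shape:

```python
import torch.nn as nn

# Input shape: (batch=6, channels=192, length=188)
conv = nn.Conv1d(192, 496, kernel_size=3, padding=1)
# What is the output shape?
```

Input: (6, 192, 188) -> Output: (6, 496, 188)

Answer: (6, 496, 188)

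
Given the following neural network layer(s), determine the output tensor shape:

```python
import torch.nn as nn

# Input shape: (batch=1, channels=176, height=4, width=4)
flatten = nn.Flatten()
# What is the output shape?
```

Input: (1, 176, 4, 4) -> Output: (1, 2816)

Answer: (1, 2816)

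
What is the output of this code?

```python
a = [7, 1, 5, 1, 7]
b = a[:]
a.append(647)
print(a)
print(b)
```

Key concept: slice [:] creates copy.
Step by step:
`a = [7, 1, 5, 1, 7]` → a = [7, 1, 5, 1, 7]
`b = a[:]` → b = [7, 1, 5, 1, 7]
`a.append(647)` → a = [7, 1, 5, 1, 7, 647]
`print(a)` → prints [7, 1, 5, 1, 7, 647]
`print(b)` → prints [7, 1, 5, 1, 7]

Answer:
[7, 1, 5, 1, 7, 647]
[7, 1, 5, 1, 7]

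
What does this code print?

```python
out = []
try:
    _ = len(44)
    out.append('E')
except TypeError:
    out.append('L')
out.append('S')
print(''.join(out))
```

Execution trace: 'L' (except TypeError) → 'S' (after the try/except). Output: LS

Answer: LS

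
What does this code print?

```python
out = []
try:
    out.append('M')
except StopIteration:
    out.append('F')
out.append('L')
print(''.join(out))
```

Execution trace: 'M' (try body, no exception) → 'L' (after the try/except). Output: ML

Answer: ML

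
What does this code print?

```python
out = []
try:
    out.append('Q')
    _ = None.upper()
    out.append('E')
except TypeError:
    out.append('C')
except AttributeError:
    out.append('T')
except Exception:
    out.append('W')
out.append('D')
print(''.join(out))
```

Execution trace: 'Q' (try body) → 'T' (except AttributeError) → 'D' (after the try/except). Output: QTD

Answer: QTD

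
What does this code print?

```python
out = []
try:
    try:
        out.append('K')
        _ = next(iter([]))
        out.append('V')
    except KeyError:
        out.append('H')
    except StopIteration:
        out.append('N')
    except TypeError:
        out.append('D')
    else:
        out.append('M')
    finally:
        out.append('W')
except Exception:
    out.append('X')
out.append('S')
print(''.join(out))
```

Execution trace: 'K' (inner try body) → 'N' (inner except StopIteration) → 'W' (inner finally) → 'S' (after the try/except). Output: KNWS

Answer: KNWS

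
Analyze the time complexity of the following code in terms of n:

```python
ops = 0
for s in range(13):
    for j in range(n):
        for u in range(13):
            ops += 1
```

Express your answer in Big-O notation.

Each loop level contributes: 1 × n × 1. Multiplying the contributions gives O(n).

Answer: O(n)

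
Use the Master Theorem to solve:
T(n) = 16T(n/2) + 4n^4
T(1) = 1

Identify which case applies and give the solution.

a=16, b=2, f(n)=4n^4. log_2(16) = 4. Since c=4 = 4, Case 2 applies: T(n) = Θ(n^log_b(a) · log n) = O(n^4 log n).

Answer: O(n^4 log n) - Case 2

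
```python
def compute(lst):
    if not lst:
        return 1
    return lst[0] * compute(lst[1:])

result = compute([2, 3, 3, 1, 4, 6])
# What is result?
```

Product over [2, 3, 3, 1, 4, 6] = 2 * 3 * 3 * 1 * 4 * 6 = 432

Answer: 432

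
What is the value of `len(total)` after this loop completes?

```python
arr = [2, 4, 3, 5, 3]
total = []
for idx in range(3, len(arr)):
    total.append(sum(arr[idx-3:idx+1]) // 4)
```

Number of 4-element averages
`total` takes the values: [] → [3] → [3, 3]
So `len(total)` = 2

Answer: 2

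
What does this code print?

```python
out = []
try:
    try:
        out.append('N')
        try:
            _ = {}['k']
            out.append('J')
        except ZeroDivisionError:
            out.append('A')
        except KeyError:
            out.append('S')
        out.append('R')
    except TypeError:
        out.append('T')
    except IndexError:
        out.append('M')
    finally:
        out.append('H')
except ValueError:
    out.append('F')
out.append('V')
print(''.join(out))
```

Execution trace: 'N' (try body) → 'S' (inner except KeyError) → 'R' (try body, no exception) → 'H' (finally) → 'V' (after the try/except). Output: NSRHV

Answer: NSRHV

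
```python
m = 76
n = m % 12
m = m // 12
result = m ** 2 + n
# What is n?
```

Trace:
`m = 76` → m = 76
`n = m % 12` → n = 4
`m = m // 12` → m = 6
`result = m ** 2 + n` → result = 40
So n = 4

Answer: 4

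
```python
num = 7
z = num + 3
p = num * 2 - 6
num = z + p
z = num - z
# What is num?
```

Trace:
`num = 7` → num = 7
`z = num + 3` → z = 10
`p = num * 2 - 6` → p = 8
`num = z + p` → num = 18
`z = num - z` → z = 8
So num = 18

Answer: 18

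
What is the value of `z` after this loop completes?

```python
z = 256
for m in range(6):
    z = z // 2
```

Halve 6 times: 256 // 2^6 = 4
`z` takes the values: 256 → 128 → 64 → 32 → 16 → 8 → 4

Answer: 4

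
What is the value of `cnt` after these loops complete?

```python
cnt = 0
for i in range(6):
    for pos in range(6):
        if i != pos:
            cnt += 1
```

6² - 6 (exclude diagonal)
`cnt` takes the values: 0 → 1 → 2 → 3 → 4 → 5 → 6 → 7 → 8 → 9 → 10 → 11 → 12 → 13 → 14 → 15 → 16 → 17 → 18 → 19 → 20 → 21 → 22 → 23 → 24 → 25 → 26 → 27 → 28 → 29 → 30

Answer: 30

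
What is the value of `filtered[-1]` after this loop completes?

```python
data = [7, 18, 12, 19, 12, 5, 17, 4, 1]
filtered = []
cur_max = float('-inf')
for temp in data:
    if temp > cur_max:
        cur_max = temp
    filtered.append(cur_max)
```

Running max ends at 19
`filtered` takes the values: [] → [7] → [7, 18] → [7, 18, 18] → [7, 18, 18, 19] → [7, 18, 18, 19, 19] → [7, 18, 18, 19, 19, 19] → [7, 18, 18, 19, 19, 19, 19] → [7, 18, 18, 19, 19, 19, 19, 19] → [7, 18, 18, 19, 19, 19, 19, 19, 19]
So `filtered[-1]` = 19

Answer: 19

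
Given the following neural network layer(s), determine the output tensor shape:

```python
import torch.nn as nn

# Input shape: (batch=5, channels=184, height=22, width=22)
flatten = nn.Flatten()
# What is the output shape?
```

Input: (5, 184, 22, 22) -> Output: (5, 89056)

Answer: (5, 89056)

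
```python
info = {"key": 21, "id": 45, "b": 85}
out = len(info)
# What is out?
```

Trace:
`info = {"key": 21, "id": 45, "b": 85}` → info = {'key': 21, 'id': 45, 'b': 85}
`out = len(info)` → out = 3
So out = 3

Answer: 3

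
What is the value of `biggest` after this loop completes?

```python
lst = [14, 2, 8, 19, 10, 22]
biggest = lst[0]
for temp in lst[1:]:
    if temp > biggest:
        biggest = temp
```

Maximum of [14, 2, 8, 19, 10, 22]
`biggest` takes the values: 14 → 19 → 22

Answer: 22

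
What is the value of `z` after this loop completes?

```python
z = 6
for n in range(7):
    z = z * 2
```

Multiply by 2, 7 times: 6 * 2^7 = 768
`z` takes the values: 6 → 12 → 24 → 48 → 96 → 192 → 384 → 768

Answer: 768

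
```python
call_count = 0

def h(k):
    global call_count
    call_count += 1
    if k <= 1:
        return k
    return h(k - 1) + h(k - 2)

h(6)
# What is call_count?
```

Calls(k) = 1 + Calls(k-1) + Calls(k-2); Calls(0)=Calls(1)=1. For k=6 this gives 25.

Answer: 25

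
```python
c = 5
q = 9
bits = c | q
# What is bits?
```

Trace:
`c = 5` → c = 5
`q = 9` → q = 9
`bits = c | q` → bits = 13
So bits = 13

Answer: 13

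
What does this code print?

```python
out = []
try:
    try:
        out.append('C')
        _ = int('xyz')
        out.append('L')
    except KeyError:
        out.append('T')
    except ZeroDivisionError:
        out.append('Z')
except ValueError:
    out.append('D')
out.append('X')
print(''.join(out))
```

Execution trace: 'C' (try body) → 'D' (outer except ValueError) → 'X' (after the try/except). Output: CDX

Answer: CDX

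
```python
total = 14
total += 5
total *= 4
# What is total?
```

Trace:
`total = 14` → total = 14
`total += 5` → total = 19
`total *= 4` → total = 76
So total = 76

Answer: 76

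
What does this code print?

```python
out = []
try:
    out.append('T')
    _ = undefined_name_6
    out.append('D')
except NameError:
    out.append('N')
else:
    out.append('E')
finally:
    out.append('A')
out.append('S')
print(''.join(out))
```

Execution trace: 'T' (try body) → 'N' (except NameError) → 'A' (finally) → 'S' (after the try/except). Output: TNAS

Answer: TNAS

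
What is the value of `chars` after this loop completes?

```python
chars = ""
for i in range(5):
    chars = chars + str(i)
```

Concatenate digits 0 to 4
`chars` takes the values: "" → "0" → "01" → "012" → "0123" → "01234"

Answer: "01234"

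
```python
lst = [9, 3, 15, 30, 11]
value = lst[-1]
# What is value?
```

Trace:
`lst = [9, 3, 15, 30, 11]` → lst = [9, 3, 15, 30, 11]
`value = lst[-1]` → value = 11
So value = 11

Answer: 11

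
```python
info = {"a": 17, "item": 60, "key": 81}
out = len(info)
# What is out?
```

Trace:
`info = {"a": 17, "item": 60, "key": 81}` → info = {'a': 17, 'item': 60, 'key': 81}
`out = len(info)` → out = 3
So out = 3

Answer: 3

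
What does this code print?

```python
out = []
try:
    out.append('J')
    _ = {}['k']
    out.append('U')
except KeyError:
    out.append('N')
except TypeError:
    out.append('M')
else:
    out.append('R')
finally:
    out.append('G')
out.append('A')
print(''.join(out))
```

Execution trace: 'J' (try body) → 'N' (except KeyError) → 'G' (finally) → 'A' (after the try/except). Output: JNGA

Answer: JNGA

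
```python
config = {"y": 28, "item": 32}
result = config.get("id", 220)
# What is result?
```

Trace:
`config = {"y": 28, "item": 32}` → config = {'y': 28, 'item': 32}
`result = config.get("id", 220)` → result = 220
So result = 220

Answer: 220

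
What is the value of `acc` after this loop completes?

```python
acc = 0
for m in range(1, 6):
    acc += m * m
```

Sum of squares 1² to 5² = 55
`acc` takes the values: 0 → 1 → 5 → 14 → 30 → 55

Answer: 55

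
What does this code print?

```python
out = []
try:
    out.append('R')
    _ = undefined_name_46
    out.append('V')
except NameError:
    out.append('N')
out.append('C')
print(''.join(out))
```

Execution trace: 'R' (try body) → 'N' (except NameError) → 'C' (after the try/except). Output: RNC

Answer: RNC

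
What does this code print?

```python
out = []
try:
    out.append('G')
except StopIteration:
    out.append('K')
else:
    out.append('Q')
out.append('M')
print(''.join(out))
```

Execution trace: 'G' (try body, no exception) → 'Q' (else) → 'M' (after the try/except). Output: GQM

Answer: GQM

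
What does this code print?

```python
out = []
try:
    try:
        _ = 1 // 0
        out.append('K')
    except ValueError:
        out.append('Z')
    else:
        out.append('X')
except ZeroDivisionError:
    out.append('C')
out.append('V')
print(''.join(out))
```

Execution trace: 'C' (outer except ZeroDivisionError) → 'V' (after the try/except). Output: CV

Answer: CV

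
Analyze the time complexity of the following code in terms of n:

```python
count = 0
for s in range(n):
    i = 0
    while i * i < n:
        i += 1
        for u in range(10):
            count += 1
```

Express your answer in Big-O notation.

Each loop level contributes: n × √n × 1. Multiplying the contributions gives O(n√n).

Answer: O(n√n)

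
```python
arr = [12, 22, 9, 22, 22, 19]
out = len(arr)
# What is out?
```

Trace:
`arr = [12, 22, 9, 22, 22, 19]` → arr = [12, 22, 9, 22, 22, 19]
`out = len(arr)` → out = 6
So out = 6

Answer: 6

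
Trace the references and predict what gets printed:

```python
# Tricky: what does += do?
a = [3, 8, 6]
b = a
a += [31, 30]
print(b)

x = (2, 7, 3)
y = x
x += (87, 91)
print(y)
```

Key concept: += behavior differs for mutable vs immutable.
Step by step:
`a = [3, 8, 6]` → a = [3, 8, 6]
`b = a` → b = [3, 8, 6] (same object as a)
`a += [31, 30]` → a = [3, 8, 6, 31, 30] (same object as b); b = [3, 8, 6, 31, 30] (same object as a)
`print(b)` → prints [3, 8, 6, 31, 30]
`x = (2, 7, 3)` → x = (2, 7, 3)
`y = x` → y = (2, 7, 3)
`x += (87, 91)` → x = (2, 7, 3, 87, 91)
`print(y)` → prints (2, 7, 3)

Answer:
[3, 8, 6, 31, 30]
(2, 7, 3)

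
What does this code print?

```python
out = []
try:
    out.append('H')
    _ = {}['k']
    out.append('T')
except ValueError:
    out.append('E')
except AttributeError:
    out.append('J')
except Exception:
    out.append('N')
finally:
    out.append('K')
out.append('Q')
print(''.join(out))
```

Execution trace: 'H' (try body) → 'N' (except Exception) → 'K' (finally) → 'Q' (after the try/except). Output: HNKQ

Answer: HNKQ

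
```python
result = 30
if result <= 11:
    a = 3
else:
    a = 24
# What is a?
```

Trace:
`result = 30` → result = 30
`if result <= 11: ...` → result <= 11 is False, take else branch → a = 24
So a = 24

Answer: 24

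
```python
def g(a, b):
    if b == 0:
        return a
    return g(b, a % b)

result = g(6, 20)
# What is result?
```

g(6, 20) -> g(20, 6) -> g(6, 2) -> g(2, 0) -> 2

Answer: 2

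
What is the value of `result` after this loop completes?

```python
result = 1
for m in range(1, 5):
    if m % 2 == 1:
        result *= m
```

Product of odd numbers 1 to 4
`result` takes the values: 1 → 3

Answer: 3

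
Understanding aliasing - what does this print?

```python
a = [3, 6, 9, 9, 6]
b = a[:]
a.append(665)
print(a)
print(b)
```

Key concept: slice [:] creates copy.
Step by step:
`a = [3, 6, 9, 9, 6]` → a = [3, 6, 9, 9, 6]
`b = a[:]` → b = [3, 6, 9, 9, 6]
`a.append(665)` → a = [3, 6, 9, 9, 6, 665]
`print(a)` → prints [3, 6, 9, 9, 6, 665]
`print(b)` → prints [3, 6, 9, 9, 6]

Answer:
[3, 6, 9, 9, 6, 665]
[3, 6, 9, 9, 6]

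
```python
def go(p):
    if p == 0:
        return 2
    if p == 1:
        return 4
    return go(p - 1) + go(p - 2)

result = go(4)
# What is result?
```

Build up from base cases: go(0)=2, go(1)=4, go(2)=6, go(3)=10, go(4)=16

Answer: 16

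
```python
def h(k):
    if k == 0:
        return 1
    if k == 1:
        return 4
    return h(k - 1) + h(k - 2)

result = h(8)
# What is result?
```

Build up from base cases: h(0)=1, h(1)=4, h(2)=5, h(3)=9, h(4)=14, h(5)=23, h(6)=37, ..., h(8)=97

Answer: 97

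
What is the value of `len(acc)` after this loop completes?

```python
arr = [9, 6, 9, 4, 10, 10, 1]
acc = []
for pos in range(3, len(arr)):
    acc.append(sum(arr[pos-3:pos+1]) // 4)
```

Number of 4-element averages
`acc` takes the values: [] → [7] → [7, 7] → [7, 7, 8] → [7, 7, 8, 6]
So `len(acc)` = 4

Answer: 4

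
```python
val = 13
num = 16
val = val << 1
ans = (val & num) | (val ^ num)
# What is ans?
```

Trace:
`val = 13` → val = 13
`num = 16` → num = 16
`val = val << 1` → val = 26
`ans = (val & num) | (val ^ num)` → ans = 26
So ans = 26

Answer: 26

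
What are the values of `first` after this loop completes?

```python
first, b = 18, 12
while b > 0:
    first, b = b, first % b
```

GCD of 18 and 12
`first` takes the values: 18 → 12 → 6

Answer: 6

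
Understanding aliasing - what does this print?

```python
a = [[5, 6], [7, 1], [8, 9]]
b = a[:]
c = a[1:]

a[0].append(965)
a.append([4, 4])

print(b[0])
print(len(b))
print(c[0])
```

Key concept: slice with nested mutation.
Step by step:
`a = [[5, 6], [7, 1], [8, 9]]` → a = [[5, 6], [7, 1], [8, 9]]
`b = a[:]` → b = [[5, 6], [7, 1], [8, 9]]
`c = a[1:]` → c = [[7, 1], [8, 9]]
`a[0].append(965)` → a = [[5, 6, 965], [7, 1], [8, 9]]; b = [[5, 6, 965], [7, 1], [8, 9]]
`a.append([4, 4])` → a = [[5, 6, 965], [7, 1], [8, 9], [4, 4]]
`print(b[0])` → prints [5, 6, 965]
`print(len(b))` → prints 3
`print(c[0])` → prints [7, 1]

Answer:
[5, 6, 965]
3
[7, 1]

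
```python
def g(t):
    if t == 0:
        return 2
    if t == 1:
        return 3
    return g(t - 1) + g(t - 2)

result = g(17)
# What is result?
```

Build up from base cases: g(0)=2, g(1)=3, g(2)=5, g(3)=8, g(4)=13, g(5)=21, g(6)=34, ..., g(17)=6765

Answer: 6765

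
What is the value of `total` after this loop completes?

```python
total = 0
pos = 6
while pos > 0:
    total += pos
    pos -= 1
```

Sum 6 down to 1
`total` takes the values: 0 → 6 → 11 → 15 → 18 → 20 → 21

Answer: 21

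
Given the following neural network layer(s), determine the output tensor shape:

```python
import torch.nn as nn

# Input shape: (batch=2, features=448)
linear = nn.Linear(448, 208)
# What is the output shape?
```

Input: (2, 448) -> Output: (2, 208)

Answer: (2, 208)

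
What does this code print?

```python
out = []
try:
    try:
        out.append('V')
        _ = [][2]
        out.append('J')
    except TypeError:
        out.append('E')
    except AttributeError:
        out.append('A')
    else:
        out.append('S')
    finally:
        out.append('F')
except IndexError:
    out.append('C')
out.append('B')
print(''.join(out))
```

Execution trace: 'V' (try body) → 'F' (finally) → 'C' (outer except IndexError) → 'B' (after the try/except). Output: VFCB

Answer: VFCB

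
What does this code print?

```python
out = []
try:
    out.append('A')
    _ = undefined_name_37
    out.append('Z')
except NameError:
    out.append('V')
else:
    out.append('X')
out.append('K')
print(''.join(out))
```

Execution trace: 'A' (try body) → 'V' (except NameError) → 'K' (after the try/except). Output: AVK

Answer: AVK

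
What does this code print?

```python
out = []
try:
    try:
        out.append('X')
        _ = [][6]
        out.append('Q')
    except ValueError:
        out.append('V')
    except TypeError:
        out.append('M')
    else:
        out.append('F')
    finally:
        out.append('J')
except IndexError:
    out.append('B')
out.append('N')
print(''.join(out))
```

Execution trace: 'X' (try body) → 'J' (finally) → 'B' (outer except IndexError) → 'N' (after the try/except). Output: XJBN

Answer: XJBN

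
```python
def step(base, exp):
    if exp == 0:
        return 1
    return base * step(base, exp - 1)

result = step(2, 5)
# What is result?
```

step(2, 5) = 2 * 2 * 2 * 2 * 2 = 32

Answer: 32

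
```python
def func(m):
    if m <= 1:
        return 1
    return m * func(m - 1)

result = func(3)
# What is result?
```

func(3) = 3 * 2 * 1 = 6

Answer: 6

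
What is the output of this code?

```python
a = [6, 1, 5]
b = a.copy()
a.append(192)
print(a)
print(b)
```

Key concept: list.copy() creates independent copy.
Step by step:
`a = [6, 1, 5]` → a = [6, 1, 5]
`b = a.copy()` → b = [6, 1, 5]
`a.append(192)` → a = [6, 1, 5, 192]
`print(a)` → prints [6, 1, 5, 192]
`print(b)` → prints [6, 1, 5]

Answer:
[6, 1, 5, 192]
[6, 1, 5]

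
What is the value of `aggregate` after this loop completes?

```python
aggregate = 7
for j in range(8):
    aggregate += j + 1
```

Start at 7, add 1 to 8 = 43
`aggregate` takes the values: 7 → 8 → 10 → 13 → 17 → 22 → 28 → 35 → 43

Answer: 43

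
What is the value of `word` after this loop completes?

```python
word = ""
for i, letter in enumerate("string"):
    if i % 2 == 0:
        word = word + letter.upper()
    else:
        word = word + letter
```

Uppercase even positions in 'string'
`word` takes the values: "" → "S" → "St" → "StR" → "StRi" → "StRiN" → "StRiNg"

Answer: "StRiNg"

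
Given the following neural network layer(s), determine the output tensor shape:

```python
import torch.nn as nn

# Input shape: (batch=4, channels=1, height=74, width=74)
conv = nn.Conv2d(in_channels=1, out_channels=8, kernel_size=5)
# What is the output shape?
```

Input: (4, 1, 74, 74) -> Output: (4, 8, 70, 70)

Answer: (4, 8, 70, 70)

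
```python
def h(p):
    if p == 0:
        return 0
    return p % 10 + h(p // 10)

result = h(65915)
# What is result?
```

Sum of digits of 65915: 5 + 1 + 9 + 5 + 6 = 26

Answer: 26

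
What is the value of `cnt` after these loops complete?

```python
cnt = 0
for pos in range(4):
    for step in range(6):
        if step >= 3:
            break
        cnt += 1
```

Inner breaks at 3, outer runs 4 times
`cnt` takes the values: 0 → 1 → 2 → 3 → 4 → 5 → 6 → 7 → 8 → 9 → 10 → 11 → 12

Answer: 12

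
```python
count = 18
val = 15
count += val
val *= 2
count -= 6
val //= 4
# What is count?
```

Trace:
`count = 18` → count = 18
`val = 15` → val = 15
`count += val` → count = 33
`val *= 2` → val = 30
`count -= 6` → count = 27
`val //= 4` → val = 7
So count = 27

Answer: 27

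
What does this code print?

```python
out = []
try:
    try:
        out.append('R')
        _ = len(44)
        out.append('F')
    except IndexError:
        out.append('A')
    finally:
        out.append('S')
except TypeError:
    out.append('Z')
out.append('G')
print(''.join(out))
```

Execution trace: 'R' (inner try body) → 'S' (inner finally) → 'Z' (outer except TypeError) → 'G' (after the try/except). Output: RSZG

Answer: RSZG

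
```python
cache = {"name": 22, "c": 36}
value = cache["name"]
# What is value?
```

Trace:
`cache = {"name": 22, "c": 36}` → cache = {'name': 22, 'c': 36}
`value = cache["name"]` → value = 22
So value = 22

Answer: 22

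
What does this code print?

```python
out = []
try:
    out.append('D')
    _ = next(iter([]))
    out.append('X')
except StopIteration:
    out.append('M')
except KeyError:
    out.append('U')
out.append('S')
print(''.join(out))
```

Execution trace: 'D' (try body) → 'M' (except StopIteration) → 'S' (after the try/except). Output: DMS

Answer: DMS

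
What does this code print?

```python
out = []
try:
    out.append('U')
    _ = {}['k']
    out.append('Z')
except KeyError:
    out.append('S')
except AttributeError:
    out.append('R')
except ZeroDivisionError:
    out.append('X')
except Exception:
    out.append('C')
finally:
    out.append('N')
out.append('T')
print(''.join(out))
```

Execution trace: 'U' (try body) → 'S' (except KeyError) → 'N' (finally) → 'T' (after the try/except). Output: USNT

Answer: USNT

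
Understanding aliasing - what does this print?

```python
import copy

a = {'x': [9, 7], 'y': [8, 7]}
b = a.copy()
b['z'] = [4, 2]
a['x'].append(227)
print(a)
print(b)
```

Key concept: shallow copy of dict with mutable values.
Step by step:
`a = {'x': [9, 7], 'y': [8, 7]}` → a = {'x': [9, 7], 'y': [8, 7]}
`b = a.copy()` → b = {'x': [9, 7], 'y': [8, 7]}
`b['z'] = [4, 2]` → b = {'x': [9, 7], 'y': [8, 7], 'z': [4, 2]}
`a['x'].append(227)` → a = {'x': [9, 7, 227], 'y': [8, 7]}; b = {'x': [9, 7, 227], 'y': [8, 7], 'z': [4, 2]}
`print(a)` → prints {'x': [9, 7, 227], 'y': [8, 7]}
`print(b)` → prints {'x': [9, 7, 227], 'y': [8, 7], 'z': [4, 2]}

Answer:
{'x': [9, 7, 227], 'y': [8, 7]}
{'x': [9, 7, 227], 'y': [8, 7], 'z': [4, 2]}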